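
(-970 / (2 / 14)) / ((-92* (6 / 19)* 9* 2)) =64505 / 4968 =12.98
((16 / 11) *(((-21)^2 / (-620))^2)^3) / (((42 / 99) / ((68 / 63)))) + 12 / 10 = 2980682764288251 / 1775007362000000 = 1.68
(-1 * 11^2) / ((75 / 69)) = -2783 / 25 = -111.32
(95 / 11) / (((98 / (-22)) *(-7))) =95 / 343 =0.28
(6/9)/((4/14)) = 7/3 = 2.33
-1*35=-35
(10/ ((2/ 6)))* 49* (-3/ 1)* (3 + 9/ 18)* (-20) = 308700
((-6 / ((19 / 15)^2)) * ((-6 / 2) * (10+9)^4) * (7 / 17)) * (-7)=-71640450 / 17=-4214144.12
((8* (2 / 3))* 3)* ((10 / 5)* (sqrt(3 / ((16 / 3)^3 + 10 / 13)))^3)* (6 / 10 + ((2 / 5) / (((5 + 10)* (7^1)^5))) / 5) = 95568013944* sqrt(695734) / 1504319108670875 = 0.05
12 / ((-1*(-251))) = 12 / 251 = 0.05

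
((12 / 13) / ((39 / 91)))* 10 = 21.54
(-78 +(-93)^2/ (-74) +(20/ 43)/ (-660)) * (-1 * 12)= 40926946/ 17501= 2338.55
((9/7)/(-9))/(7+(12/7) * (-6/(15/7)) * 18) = 5/2779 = 0.00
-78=-78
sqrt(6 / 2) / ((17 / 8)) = 8 * sqrt(3) / 17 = 0.82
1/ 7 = 0.14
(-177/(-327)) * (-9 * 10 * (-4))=21240/109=194.86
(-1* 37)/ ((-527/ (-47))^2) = -81733/ 277729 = -0.29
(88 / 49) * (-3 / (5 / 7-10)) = 264 / 455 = 0.58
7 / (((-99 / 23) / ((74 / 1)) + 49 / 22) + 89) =65527 / 853434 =0.08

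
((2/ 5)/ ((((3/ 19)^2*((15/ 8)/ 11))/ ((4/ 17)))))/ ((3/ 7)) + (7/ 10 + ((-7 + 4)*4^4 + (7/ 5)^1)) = -49174199/ 68850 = -714.22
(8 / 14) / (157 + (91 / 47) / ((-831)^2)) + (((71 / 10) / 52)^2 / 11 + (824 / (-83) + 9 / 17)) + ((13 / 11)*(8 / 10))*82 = 12288864330837104429 / 180362355919345600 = 68.13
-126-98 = -224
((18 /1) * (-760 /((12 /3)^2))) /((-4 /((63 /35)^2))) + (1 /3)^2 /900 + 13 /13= 1404439 /2025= 693.55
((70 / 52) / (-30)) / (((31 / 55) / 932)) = -89705 / 1209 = -74.20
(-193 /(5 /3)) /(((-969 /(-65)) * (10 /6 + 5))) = -7527 /6460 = -1.17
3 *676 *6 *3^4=985608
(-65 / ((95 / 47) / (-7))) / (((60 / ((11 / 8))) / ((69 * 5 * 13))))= 14067053 / 608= 23136.60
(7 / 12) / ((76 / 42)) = 49 / 152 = 0.32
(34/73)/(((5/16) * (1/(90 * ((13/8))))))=15912/73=217.97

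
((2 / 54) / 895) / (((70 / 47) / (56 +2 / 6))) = 7943 / 5074650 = 0.00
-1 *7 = -7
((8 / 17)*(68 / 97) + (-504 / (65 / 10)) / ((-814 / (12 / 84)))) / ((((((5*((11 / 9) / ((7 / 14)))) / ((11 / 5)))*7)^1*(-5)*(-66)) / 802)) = 106042044 / 4939809875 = 0.02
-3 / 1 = -3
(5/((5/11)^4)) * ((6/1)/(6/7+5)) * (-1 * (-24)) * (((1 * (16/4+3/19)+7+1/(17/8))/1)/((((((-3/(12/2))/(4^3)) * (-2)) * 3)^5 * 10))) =1102206496415940608/74491875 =14796331766.60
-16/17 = -0.94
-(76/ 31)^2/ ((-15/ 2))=11552/ 14415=0.80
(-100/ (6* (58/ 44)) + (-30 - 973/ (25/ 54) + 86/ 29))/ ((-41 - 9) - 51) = 4657454/ 219675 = 21.20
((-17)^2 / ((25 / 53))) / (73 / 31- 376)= -474827 / 289575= -1.64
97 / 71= 1.37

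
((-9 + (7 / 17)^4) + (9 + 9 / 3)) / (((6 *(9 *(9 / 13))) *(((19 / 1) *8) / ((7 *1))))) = 5754931 / 1542465828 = 0.00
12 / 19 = 0.63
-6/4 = -3/2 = -1.50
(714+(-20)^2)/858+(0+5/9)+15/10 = 8633/2574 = 3.35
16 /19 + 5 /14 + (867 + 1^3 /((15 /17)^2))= 52038599 /59850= 869.48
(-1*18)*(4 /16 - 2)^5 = 151263 /512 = 295.44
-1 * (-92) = 92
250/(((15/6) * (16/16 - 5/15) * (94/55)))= 4125/47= 87.77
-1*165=-165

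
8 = 8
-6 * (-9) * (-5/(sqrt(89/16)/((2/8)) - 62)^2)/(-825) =18/(55 * (62 - sqrt(89))^2) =0.00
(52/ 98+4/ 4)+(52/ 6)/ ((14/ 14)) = 1499/ 147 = 10.20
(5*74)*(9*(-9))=-29970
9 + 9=18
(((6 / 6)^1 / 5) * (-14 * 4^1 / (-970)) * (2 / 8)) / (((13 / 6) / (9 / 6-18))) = -693 / 31525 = -0.02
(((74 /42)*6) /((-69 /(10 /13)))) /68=-185 /106743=-0.00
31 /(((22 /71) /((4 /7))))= 4402 /77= 57.17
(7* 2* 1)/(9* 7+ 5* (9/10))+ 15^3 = 455653/135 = 3375.21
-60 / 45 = -4 / 3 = -1.33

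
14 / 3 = 4.67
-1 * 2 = -2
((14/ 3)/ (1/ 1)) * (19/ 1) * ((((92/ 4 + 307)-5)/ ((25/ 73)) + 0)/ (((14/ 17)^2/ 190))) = 495041105/ 21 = 23573385.95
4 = 4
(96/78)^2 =1.51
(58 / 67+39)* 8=21368 / 67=318.93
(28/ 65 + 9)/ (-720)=-613/ 46800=-0.01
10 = 10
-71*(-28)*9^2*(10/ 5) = 322056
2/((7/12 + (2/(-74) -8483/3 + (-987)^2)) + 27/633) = 187368/90999197585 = 0.00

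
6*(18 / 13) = 108 / 13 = 8.31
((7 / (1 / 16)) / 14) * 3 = 24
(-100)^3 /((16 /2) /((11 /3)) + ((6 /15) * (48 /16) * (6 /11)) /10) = -444983.82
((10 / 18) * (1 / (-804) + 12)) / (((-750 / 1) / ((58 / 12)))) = -279763 / 6512400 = -0.04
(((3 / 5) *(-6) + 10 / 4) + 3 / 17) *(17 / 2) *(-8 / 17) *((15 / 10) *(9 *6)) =25434 / 85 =299.22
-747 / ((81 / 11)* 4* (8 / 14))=-6391 / 144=-44.38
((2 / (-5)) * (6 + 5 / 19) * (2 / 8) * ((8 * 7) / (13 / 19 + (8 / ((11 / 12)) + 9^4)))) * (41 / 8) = -0.03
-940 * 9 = -8460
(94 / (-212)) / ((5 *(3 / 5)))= -47 / 318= -0.15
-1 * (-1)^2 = -1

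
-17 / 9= -1.89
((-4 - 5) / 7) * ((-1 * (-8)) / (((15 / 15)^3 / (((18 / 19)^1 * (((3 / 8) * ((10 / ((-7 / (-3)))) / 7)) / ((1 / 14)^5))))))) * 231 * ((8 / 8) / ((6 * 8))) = -110020680 / 19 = -5790562.11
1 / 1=1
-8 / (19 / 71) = -568 / 19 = -29.89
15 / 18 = 5 / 6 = 0.83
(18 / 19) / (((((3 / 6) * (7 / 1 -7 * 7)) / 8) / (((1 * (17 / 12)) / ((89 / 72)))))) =-4896 / 11837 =-0.41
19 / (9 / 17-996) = -323 / 16923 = -0.02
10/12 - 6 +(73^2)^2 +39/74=3152204236/111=28398236.36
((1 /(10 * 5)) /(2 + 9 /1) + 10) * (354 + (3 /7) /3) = 13636979 /3850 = 3542.07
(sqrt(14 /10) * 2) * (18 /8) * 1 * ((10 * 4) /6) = 6 * sqrt(35) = 35.50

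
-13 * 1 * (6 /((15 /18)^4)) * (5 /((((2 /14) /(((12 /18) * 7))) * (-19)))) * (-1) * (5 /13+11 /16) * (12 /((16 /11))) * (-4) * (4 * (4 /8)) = 233662968 /2375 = 98384.41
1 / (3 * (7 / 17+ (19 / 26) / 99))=14586 / 18341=0.80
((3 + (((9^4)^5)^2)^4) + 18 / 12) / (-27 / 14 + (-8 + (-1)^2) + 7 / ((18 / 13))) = -60141195300224318425296291451226715271444331482944052745110786626367270346945117865855013288914287658335139302349457389287008375926411011448211448800551093 / 488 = -123240154303738357428885800000000000000000000000000000000000000000000000000000000000000000000000000000000000000000000000000000000000000000000000000000000.00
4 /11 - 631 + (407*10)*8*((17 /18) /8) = 318112 /99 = 3213.25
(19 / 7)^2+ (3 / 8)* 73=13619 / 392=34.74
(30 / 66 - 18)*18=-3474 / 11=-315.82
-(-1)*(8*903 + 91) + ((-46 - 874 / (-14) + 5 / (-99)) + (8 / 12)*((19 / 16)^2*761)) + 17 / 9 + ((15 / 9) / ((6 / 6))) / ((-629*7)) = 64153563701 / 7970688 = 8048.69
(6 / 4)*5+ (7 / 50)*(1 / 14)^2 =10501 / 1400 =7.50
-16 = -16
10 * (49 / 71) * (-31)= -15190 / 71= -213.94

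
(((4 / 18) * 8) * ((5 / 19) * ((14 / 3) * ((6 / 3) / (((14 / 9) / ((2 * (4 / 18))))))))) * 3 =640 / 171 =3.74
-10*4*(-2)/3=80/3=26.67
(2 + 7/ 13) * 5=165/ 13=12.69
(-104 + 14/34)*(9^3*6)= -7702614/17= -453094.94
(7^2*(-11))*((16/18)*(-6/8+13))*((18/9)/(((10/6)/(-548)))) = 57892912/15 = 3859527.47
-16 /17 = -0.94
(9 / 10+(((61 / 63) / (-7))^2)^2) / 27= 340544192659 / 10212172027470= 0.03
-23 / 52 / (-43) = 23 / 2236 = 0.01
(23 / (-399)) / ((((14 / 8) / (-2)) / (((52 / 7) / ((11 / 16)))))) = 153088 / 215061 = 0.71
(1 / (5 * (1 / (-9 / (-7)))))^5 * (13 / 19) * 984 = 755354808 / 997915625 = 0.76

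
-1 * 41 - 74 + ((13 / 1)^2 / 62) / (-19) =-135639 / 1178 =-115.14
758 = 758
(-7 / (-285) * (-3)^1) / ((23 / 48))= -336 / 2185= -0.15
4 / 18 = 2 / 9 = 0.22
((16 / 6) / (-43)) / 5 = -8 / 645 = -0.01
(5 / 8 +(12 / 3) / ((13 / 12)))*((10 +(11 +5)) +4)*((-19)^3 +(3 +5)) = -3549345 / 4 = -887336.25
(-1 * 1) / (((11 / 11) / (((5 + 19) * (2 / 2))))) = -24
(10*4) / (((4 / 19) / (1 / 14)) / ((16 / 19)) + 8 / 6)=240 / 29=8.28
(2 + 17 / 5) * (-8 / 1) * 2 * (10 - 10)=0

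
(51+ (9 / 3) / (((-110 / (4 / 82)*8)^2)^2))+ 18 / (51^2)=1561252256290664960867 / 30608635918051840000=51.01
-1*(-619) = 619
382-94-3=285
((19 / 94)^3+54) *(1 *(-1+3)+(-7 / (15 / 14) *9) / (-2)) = 1408553603 / 830584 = 1695.86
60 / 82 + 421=17291 / 41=421.73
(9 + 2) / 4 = 11 / 4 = 2.75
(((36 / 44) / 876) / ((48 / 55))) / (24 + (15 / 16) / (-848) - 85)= -1060 / 60419399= -0.00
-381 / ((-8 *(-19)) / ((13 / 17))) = -4953 / 2584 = -1.92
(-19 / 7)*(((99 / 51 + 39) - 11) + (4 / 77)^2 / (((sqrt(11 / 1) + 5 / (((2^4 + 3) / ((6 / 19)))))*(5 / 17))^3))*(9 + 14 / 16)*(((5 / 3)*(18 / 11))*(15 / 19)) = -22532566360605998609383436331 / 13040254922046263793361172 - 340823443673585841617412*sqrt(11) / 6711895915759106364230015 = -1728.09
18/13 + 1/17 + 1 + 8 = 2308/221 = 10.44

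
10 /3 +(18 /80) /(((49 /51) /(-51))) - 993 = -5889467 /5880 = -1001.61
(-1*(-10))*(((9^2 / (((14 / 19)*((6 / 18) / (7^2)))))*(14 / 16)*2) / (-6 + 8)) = 141395.62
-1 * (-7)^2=-49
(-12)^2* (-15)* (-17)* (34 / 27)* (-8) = -369920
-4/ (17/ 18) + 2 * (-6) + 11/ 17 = -265/ 17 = -15.59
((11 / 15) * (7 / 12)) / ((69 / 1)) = 77 / 12420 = 0.01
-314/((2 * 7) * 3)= -157/21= -7.48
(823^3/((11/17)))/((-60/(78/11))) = -123194630507/1210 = -101813744.22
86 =86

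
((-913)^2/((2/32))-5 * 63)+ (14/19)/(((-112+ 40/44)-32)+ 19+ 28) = 38263247619/2869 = 13336788.99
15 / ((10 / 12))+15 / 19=357 / 19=18.79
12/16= 3/4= 0.75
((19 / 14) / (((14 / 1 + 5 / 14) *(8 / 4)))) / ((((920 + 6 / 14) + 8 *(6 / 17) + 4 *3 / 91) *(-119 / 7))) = -1729 / 574246950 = -0.00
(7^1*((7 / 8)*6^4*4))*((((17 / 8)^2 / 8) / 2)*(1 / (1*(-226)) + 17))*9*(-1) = -39652060329 / 28928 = -1370715.58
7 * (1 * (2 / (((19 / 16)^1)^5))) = 14680064 / 2476099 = 5.93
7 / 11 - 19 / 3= -188 / 33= -5.70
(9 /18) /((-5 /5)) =-1 /2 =-0.50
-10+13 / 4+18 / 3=-3 / 4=-0.75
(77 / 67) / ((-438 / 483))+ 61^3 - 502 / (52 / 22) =28837096583 / 127166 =226767.35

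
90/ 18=5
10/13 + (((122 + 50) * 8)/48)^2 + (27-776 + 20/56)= 121055/1638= 73.90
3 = 3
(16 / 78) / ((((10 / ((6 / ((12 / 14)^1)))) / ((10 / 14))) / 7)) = 28 / 39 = 0.72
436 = 436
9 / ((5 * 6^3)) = 1 / 120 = 0.01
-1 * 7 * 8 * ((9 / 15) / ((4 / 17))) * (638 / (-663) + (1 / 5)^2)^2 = -3271693166 / 26934375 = -121.47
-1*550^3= -166375000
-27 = -27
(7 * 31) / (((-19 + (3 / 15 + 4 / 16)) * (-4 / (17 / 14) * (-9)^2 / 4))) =5270 / 30051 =0.18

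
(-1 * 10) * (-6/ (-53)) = -60/ 53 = -1.13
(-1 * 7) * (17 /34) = -7 /2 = -3.50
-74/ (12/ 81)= -999/ 2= -499.50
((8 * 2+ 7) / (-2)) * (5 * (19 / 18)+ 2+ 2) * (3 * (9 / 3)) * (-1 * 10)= 19205 / 2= 9602.50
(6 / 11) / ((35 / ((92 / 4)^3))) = 73002 / 385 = 189.62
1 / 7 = 0.14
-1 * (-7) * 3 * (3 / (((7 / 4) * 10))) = 18 / 5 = 3.60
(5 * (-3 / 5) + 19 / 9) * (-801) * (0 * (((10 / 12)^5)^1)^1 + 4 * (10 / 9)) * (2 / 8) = 7120 / 9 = 791.11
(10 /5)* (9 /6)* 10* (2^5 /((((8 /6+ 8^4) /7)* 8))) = 90 /439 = 0.21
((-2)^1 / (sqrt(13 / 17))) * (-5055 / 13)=10110 * sqrt(221) / 169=889.33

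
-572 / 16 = -35.75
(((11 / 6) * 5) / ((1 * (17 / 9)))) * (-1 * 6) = -495 / 17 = -29.12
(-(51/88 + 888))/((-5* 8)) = 15639/704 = 22.21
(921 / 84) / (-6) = -307 / 168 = -1.83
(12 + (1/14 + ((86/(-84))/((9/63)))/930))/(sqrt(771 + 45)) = 0.42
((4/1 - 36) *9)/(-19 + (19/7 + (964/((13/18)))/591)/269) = 694420272/45767875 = 15.17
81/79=1.03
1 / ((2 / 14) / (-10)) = -70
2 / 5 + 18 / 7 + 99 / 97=13553 / 3395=3.99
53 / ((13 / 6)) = 318 / 13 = 24.46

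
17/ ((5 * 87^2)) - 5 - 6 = -416278/ 37845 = -11.00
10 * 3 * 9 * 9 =2430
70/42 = 5/3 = 1.67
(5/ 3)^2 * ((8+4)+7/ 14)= 625/ 18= 34.72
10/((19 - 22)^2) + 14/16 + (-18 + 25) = 647/72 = 8.99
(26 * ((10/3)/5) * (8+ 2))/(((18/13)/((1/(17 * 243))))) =3380/111537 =0.03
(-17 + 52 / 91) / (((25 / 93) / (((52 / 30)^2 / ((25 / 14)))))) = -963976 / 9375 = -102.82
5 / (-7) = -5 / 7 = -0.71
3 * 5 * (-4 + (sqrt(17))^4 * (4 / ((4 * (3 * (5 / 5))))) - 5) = 1310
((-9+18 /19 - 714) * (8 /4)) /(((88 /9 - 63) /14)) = 3457188 /9101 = 379.87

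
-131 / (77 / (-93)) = 12183 / 77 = 158.22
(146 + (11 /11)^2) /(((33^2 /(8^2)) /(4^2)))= 50176 /363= 138.23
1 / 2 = 0.50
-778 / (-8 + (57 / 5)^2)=-19450 / 3049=-6.38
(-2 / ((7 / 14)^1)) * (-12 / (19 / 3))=144 / 19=7.58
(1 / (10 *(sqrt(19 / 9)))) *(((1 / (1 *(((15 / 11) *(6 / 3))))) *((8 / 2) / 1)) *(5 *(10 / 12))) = 11 *sqrt(19) / 114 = 0.42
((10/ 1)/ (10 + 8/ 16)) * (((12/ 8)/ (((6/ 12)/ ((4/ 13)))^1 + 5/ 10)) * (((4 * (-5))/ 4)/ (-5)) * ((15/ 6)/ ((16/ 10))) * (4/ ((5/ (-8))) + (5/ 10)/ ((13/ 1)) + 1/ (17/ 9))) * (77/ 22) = -322225/ 15028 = -21.44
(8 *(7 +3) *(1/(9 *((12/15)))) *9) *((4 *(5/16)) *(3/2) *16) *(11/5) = 6600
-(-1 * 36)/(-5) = -7.20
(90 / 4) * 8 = 180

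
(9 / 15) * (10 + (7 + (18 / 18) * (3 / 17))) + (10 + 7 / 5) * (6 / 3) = 2814 / 85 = 33.11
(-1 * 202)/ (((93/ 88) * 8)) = -2222/ 93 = -23.89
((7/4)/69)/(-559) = -7/154284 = -0.00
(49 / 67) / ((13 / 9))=441 / 871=0.51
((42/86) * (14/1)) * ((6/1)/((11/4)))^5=2341011456/6925193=338.04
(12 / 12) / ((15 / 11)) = 11 / 15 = 0.73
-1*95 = -95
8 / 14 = 4 / 7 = 0.57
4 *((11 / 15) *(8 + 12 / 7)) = 2992 / 105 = 28.50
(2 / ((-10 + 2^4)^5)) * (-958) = -479 / 1944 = -0.25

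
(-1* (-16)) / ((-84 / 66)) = -88 / 7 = -12.57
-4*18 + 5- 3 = -70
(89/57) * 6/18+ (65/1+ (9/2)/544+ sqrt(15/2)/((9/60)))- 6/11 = 10 * sqrt(30)/3+ 132990113/2046528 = 83.24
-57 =-57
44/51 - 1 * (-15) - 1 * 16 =-7/51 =-0.14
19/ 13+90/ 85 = 557/ 221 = 2.52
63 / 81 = 7 / 9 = 0.78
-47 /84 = -0.56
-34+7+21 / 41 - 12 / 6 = -28.49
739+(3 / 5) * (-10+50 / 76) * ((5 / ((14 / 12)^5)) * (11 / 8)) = 230293597 / 319333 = 721.17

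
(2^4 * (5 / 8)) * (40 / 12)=100 / 3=33.33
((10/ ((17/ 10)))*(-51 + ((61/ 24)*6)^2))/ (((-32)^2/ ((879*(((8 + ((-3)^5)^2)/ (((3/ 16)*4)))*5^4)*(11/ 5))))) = 99261073474.66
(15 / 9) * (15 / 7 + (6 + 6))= 165 / 7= 23.57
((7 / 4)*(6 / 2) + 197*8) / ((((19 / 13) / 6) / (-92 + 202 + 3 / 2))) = 55008525 / 76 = 723796.38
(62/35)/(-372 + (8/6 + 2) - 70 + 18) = -0.00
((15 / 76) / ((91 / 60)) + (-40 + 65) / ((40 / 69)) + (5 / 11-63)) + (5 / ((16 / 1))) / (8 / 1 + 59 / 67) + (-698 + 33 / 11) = -527851685 / 739024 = -714.26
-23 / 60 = -0.38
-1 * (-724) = 724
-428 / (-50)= 214 / 25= 8.56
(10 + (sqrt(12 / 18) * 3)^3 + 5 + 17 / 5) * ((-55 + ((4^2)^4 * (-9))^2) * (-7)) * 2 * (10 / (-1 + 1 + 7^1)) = -128024385138928- 41747082110520 * sqrt(6) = -230283434559773.85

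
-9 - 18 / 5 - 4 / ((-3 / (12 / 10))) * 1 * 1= -11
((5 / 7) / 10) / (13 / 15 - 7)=-15 / 1288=-0.01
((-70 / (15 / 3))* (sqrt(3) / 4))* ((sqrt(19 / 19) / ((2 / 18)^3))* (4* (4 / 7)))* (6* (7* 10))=-2449440* sqrt(3)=-4242554.53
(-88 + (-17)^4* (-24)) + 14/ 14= -2004591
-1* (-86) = 86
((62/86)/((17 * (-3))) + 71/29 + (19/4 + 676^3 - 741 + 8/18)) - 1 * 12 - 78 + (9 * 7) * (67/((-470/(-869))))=55403300824816153/179343540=308922756.99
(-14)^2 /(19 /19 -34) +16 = 332 /33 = 10.06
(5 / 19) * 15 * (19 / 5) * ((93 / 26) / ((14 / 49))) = 9765 / 52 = 187.79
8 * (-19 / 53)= -152 / 53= -2.87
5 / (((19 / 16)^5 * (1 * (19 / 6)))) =31457280 / 47045881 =0.67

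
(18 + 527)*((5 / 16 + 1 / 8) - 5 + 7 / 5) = -27577 / 16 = -1723.56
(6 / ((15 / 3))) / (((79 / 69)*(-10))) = -207 / 1975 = -0.10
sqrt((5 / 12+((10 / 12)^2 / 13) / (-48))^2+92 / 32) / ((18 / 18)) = sqrt(1537957201) / 22464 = 1.75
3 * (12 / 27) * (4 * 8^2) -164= 532 / 3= 177.33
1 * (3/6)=1/2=0.50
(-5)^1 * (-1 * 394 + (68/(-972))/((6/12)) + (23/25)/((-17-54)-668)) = 1769467189/897885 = 1970.71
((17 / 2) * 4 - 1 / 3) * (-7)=-235.67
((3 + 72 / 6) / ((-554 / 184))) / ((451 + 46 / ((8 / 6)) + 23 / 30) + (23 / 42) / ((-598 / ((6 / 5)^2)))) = -9418500 / 919296797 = -0.01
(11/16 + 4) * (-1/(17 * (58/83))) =-6225/15776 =-0.39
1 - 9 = -8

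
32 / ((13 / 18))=576 / 13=44.31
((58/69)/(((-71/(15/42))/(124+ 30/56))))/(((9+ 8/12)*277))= -17435/88658836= -0.00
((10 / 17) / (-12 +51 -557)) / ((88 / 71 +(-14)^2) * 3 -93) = -355 / 155905827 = -0.00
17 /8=2.12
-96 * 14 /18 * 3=-224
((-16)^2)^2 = 65536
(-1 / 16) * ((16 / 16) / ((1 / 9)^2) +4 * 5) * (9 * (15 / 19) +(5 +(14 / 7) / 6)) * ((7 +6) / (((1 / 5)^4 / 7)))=-4072761875 / 912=-4465747.67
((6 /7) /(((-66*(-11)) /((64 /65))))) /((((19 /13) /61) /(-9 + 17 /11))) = -320128 /885115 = -0.36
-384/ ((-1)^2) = -384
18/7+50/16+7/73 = 23679/4088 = 5.79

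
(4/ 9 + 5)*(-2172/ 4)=-8869/ 3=-2956.33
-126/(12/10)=-105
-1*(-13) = 13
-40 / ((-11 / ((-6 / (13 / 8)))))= -13.43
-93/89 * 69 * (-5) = 32085/89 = 360.51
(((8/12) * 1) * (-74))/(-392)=37/294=0.13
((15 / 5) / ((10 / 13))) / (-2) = -39 / 20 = -1.95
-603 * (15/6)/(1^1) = -1507.50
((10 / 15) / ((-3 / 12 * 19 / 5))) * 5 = -200 / 57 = -3.51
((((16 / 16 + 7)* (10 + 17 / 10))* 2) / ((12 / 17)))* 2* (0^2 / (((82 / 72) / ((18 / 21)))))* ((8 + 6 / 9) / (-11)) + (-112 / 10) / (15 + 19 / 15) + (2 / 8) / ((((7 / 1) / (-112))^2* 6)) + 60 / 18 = 812 / 61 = 13.31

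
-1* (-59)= 59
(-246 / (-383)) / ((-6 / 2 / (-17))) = 1394 / 383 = 3.64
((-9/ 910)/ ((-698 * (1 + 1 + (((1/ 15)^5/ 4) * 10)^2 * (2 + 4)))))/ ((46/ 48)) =166075312500/ 22464976767917957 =0.00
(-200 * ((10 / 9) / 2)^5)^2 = 390625000000 / 3486784401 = 112.03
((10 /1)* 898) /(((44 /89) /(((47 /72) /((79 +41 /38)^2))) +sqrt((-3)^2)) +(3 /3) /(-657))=4454580145590 /2410640846083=1.85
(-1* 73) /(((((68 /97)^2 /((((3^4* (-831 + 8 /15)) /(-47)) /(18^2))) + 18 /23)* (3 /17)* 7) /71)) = -4693.97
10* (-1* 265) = -2650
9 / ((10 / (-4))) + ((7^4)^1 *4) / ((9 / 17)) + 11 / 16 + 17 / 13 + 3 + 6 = 169867939 / 9360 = 18148.28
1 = 1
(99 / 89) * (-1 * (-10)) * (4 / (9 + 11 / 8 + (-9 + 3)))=6336 / 623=10.17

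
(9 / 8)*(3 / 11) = 27 / 88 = 0.31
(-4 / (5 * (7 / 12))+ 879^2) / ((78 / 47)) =423664063 / 910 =465564.90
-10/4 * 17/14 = -85/28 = -3.04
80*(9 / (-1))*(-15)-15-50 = 10735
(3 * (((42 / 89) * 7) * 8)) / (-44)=-1764 / 979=-1.80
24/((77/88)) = 192/7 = 27.43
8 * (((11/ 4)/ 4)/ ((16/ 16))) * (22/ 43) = 121/ 43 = 2.81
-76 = -76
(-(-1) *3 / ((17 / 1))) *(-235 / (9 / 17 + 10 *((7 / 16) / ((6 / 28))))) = -8460 / 4273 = -1.98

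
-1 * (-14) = 14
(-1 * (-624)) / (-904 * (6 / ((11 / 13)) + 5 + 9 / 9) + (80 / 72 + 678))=-3861 / 69022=-0.06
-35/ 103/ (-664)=35/ 68392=0.00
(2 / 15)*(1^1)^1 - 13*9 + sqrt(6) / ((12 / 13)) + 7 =-1648 / 15 + 13*sqrt(6) / 12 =-107.21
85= 85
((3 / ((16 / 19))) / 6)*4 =19 / 8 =2.38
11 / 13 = 0.85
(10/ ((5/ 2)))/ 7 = 4/ 7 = 0.57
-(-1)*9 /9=1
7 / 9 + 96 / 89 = 1487 / 801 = 1.86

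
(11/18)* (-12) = -22/3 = -7.33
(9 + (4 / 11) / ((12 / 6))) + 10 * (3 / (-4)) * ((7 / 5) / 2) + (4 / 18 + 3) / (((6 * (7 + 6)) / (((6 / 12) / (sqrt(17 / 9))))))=29 * sqrt(17) / 7956 + 173 / 44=3.95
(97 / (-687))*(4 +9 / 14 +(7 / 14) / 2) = -0.69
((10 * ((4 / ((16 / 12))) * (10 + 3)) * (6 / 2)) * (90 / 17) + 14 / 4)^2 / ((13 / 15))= 666037454415 / 15028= 44319766.73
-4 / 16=-1 / 4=-0.25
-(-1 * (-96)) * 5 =-480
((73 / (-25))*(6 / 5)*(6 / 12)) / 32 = -219 / 4000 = -0.05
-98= -98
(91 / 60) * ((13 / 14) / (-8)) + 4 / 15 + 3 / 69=987 / 7360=0.13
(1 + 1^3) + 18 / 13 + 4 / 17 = 3.62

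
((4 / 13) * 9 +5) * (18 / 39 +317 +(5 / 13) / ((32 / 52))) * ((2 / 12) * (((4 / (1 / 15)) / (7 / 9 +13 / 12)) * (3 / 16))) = 451059435 / 181168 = 2489.73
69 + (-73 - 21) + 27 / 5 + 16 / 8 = -88 / 5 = -17.60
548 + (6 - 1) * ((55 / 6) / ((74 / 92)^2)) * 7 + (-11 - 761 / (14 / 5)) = 43762391 / 57498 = 761.11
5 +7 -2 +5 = 15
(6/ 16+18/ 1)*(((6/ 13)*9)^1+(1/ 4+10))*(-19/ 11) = -2091957/ 4576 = -457.16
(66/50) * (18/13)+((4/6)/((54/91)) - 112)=-2870711/26325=-109.05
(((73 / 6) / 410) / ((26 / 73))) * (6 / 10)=5329 / 106600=0.05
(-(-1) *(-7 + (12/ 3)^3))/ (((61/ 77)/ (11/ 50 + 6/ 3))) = 487179/ 3050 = 159.73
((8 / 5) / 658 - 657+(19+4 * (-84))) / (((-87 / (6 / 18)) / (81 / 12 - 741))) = -2740.07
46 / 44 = 1.05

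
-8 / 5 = -1.60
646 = 646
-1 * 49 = -49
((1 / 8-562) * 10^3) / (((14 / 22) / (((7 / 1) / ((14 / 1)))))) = -6180625 / 14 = -441473.21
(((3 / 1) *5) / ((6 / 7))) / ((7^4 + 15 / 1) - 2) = 0.01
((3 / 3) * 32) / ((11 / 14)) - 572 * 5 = -31012 / 11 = -2819.27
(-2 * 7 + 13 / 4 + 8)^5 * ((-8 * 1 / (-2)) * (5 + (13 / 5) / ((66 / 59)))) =-4607.72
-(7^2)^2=-2401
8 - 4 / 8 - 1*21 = -27 / 2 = -13.50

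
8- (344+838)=-1174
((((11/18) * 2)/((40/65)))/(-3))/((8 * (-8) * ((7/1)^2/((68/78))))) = 187/1016064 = 0.00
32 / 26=16 / 13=1.23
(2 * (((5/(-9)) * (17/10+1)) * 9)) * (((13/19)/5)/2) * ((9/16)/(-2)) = 3159/6080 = 0.52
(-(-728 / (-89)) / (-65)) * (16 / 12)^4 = 14336 / 36045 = 0.40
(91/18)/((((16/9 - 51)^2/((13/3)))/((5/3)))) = 0.02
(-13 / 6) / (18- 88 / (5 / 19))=65 / 9492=0.01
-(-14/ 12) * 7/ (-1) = -8.17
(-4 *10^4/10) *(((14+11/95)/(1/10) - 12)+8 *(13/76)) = -9920000/19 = -522105.26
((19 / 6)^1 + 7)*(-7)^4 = 146461 / 6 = 24410.17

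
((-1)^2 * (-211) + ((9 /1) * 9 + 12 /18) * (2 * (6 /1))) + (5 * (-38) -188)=391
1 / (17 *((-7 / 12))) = -12 / 119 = -0.10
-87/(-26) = 87/26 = 3.35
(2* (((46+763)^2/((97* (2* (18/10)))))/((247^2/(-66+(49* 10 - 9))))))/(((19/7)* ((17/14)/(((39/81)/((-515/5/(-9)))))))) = 133088711350/408908181123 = 0.33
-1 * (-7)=7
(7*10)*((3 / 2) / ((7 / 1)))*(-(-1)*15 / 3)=75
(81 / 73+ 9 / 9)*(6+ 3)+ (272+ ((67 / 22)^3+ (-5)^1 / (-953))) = 236481797315 / 740770712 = 319.24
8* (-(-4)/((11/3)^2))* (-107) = -30816/121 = -254.68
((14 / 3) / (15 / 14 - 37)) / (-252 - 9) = 196 / 393849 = 0.00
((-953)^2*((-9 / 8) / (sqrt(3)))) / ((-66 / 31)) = 28154479*sqrt(3) / 176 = 277073.80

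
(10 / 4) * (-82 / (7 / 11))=-2255 / 7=-322.14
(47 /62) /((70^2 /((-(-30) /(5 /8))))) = 282 /37975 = 0.01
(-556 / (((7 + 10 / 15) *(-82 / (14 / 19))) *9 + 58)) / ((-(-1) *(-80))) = -973 / 1066900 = -0.00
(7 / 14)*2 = 1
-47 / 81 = -0.58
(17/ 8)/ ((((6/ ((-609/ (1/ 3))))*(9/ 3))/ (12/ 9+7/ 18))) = -106981/ 288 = -371.46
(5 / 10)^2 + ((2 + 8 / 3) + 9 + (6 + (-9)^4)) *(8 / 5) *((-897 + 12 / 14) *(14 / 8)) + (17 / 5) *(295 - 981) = -330290819 / 20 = -16514540.95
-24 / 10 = -12 / 5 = -2.40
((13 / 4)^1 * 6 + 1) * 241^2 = 2381321 / 2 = 1190660.50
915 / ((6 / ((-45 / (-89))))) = 77.11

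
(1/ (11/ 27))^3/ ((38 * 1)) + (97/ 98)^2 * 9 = 2236015575/ 242875556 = 9.21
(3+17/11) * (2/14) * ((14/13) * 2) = 200/143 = 1.40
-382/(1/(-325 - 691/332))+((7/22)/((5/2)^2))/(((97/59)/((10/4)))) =110652668693/885610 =124945.14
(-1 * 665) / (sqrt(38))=-35 * sqrt(38) / 2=-107.88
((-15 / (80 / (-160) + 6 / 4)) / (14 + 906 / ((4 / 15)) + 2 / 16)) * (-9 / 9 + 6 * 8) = -5640 / 27293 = -0.21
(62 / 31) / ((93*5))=2 / 465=0.00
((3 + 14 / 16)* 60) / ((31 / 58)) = 435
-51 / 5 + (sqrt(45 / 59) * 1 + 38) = 3 * sqrt(295) / 59 + 139 / 5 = 28.67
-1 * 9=-9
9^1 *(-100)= -900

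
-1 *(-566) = 566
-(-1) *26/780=1/30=0.03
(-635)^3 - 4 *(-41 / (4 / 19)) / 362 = -92689329971 / 362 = -256047872.85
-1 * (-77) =77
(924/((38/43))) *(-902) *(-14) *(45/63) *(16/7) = 409580160/19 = 21556850.53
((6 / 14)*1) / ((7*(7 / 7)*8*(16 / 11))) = 33 / 6272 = 0.01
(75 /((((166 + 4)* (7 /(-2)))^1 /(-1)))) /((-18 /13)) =-65 /714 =-0.09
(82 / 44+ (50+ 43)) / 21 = 2087 / 462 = 4.52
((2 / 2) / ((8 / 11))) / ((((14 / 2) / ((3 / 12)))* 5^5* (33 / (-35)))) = -1 / 60000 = -0.00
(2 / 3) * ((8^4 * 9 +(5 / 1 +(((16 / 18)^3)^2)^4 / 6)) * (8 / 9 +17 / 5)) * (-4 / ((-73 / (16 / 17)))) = 43591341076563652421706745758080 / 8018202624530301563974911081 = 5436.55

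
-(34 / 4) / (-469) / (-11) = -17 / 10318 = -0.00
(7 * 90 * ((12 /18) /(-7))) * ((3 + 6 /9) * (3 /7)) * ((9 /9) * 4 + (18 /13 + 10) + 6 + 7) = -243540 /91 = -2676.26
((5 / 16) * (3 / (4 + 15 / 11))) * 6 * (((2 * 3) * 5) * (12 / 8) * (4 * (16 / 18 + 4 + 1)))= 1111.65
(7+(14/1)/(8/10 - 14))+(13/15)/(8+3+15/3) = 15823/2640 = 5.99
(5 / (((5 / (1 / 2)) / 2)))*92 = 92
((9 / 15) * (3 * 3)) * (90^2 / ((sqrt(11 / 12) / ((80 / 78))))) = 1166400 * sqrt(33) / 143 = 46856.35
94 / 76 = 47 / 38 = 1.24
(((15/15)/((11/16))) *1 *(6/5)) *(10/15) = 64/55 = 1.16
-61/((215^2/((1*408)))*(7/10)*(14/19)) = -472872/453005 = -1.04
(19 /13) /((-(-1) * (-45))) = -0.03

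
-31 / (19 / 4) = -124 / 19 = -6.53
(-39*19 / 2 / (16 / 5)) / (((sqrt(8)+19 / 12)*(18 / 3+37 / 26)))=2745405 / 610652 - 866970*sqrt(2) / 152663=-3.54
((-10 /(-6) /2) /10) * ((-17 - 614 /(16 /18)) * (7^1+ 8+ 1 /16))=-682271 /768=-888.37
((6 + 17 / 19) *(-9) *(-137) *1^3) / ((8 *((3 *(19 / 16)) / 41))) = 4414962 / 361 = 12229.81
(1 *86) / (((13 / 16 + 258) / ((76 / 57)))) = 5504 / 12423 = 0.44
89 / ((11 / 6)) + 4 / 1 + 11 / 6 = 3589 / 66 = 54.38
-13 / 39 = -1 / 3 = -0.33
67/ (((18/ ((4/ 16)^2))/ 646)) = 21641/ 144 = 150.28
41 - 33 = 8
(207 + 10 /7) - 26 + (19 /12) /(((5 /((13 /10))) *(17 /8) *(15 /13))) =24445102 /133875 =182.60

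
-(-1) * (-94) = -94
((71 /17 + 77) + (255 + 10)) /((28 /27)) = 158895 /476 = 333.81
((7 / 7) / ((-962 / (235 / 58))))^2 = 55225 / 3113193616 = 0.00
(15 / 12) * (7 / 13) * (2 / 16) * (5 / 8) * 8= 175 / 416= 0.42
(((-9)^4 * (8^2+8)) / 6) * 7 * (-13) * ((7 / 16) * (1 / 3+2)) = -29255499 / 4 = -7313874.75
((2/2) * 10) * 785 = 7850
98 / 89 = 1.10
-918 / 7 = -131.14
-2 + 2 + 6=6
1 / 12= 0.08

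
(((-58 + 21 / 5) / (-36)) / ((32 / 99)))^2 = 8755681 / 409600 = 21.38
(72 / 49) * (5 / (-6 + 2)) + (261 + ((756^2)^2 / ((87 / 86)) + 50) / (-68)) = -229419558286535 / 48314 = -4748510955.14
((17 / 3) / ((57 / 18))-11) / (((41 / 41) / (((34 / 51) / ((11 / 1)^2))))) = -350 / 6897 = -0.05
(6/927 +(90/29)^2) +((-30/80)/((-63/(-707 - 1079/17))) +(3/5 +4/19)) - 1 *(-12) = 209904298223/11751276180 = 17.86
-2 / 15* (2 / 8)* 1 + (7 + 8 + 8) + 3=25.97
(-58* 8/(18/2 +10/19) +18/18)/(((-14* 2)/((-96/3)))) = -69080/1267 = -54.52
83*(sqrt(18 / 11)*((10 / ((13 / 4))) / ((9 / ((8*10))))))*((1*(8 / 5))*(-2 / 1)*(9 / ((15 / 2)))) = -339968*sqrt(22) / 143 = -11150.99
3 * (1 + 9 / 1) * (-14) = -420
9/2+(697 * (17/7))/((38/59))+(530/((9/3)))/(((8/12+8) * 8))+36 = 36948173/13832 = 2671.21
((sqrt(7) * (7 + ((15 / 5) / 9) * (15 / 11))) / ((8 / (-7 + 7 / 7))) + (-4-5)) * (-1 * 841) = 7569 + 103443 * sqrt(7) / 22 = 20009.20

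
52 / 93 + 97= 9073 / 93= 97.56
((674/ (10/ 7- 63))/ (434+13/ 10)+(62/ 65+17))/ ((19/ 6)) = 4372784362/ 772345535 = 5.66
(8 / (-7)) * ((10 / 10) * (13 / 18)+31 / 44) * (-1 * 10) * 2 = 22600 / 693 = 32.61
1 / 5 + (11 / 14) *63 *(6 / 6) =49.70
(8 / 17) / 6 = 4 / 51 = 0.08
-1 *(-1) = 1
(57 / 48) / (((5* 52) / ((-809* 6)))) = -46113 / 2080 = -22.17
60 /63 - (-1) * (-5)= -85 /21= -4.05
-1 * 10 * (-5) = 50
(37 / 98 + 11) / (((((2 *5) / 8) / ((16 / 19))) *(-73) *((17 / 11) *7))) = -78496 / 8087597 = -0.01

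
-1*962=-962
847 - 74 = 773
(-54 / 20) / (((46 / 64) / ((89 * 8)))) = -307584 / 115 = -2674.64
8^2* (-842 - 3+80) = -48960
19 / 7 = 2.71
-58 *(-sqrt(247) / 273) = 58 *sqrt(247) / 273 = 3.34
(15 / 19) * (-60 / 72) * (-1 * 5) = 125 / 38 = 3.29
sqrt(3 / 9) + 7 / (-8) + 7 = sqrt(3) / 3 + 49 / 8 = 6.70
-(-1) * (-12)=-12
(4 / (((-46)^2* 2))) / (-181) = -1 / 191498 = -0.00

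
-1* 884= -884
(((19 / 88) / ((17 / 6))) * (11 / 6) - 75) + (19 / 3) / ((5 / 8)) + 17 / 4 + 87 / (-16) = -268931 / 4080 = -65.91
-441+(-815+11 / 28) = -35157 / 28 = -1255.61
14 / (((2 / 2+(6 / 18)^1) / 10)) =105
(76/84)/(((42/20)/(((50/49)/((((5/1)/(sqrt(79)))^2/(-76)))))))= -2281520/21609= -105.58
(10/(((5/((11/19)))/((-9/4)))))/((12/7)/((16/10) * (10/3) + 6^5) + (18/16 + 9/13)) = -5841836/4075481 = -1.43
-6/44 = -3/22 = -0.14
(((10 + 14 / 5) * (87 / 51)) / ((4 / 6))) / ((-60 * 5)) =-232 / 2125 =-0.11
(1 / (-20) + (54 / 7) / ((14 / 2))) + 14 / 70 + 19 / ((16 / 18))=44349 / 1960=22.63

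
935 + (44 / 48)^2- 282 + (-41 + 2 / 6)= 88297 / 144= 613.17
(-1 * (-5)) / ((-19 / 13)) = -65 / 19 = -3.42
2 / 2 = 1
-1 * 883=-883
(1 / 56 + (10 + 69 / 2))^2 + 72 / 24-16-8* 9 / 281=1734747169 / 881216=1968.58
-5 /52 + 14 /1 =723 /52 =13.90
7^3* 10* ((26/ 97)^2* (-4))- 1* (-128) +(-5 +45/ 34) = -275568637/ 319906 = -861.41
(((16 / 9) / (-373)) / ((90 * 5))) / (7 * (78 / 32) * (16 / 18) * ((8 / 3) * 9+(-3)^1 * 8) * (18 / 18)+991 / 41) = -328 / 748527075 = -0.00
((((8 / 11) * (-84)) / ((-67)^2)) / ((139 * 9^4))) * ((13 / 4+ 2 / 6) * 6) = -4816 / 15010870347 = -0.00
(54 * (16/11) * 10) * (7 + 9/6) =73440/11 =6676.36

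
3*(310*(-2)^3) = -7440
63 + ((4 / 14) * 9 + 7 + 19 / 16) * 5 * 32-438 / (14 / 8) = 10739 / 7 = 1534.14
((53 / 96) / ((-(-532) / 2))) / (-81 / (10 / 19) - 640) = -265 / 101365152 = -0.00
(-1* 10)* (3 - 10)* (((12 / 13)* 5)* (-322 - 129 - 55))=-2125200 / 13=-163476.92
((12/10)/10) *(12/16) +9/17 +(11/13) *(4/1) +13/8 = 248803/44200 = 5.63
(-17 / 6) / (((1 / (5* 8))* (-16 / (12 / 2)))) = 85 / 2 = 42.50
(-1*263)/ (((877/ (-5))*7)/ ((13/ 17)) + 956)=17095/ 42223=0.40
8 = 8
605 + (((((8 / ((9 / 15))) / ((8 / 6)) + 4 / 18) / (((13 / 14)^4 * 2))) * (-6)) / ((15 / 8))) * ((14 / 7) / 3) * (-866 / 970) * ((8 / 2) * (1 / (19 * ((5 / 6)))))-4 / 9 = 35996250871703 / 59217663375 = 607.86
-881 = -881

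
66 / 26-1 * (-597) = 7794 / 13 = 599.54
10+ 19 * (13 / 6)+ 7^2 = 601 / 6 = 100.17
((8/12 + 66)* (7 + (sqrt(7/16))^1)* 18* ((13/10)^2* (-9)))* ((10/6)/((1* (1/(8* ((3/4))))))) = -1277640-45630* sqrt(7) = -1398365.63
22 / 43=0.51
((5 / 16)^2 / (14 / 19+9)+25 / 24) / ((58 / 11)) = 328735 / 1648128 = 0.20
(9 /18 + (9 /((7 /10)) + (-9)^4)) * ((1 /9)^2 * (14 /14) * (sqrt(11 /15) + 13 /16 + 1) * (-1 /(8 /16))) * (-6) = 184082 * sqrt(165) /2835 + 2669189 /1512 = 2599.40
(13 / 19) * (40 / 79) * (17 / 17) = 520 / 1501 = 0.35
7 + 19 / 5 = 10.80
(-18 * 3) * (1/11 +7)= -4212/11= -382.91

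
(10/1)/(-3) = -10/3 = -3.33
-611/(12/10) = -509.17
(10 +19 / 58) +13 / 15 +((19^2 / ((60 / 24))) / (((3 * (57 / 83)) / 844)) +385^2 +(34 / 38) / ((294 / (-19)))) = 2652325528 / 12789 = 207391.16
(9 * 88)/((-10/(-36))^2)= 256608/25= 10264.32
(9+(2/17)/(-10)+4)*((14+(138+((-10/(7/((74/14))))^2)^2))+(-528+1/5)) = 91495091768784/2450040425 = 37344.32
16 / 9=1.78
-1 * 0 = 0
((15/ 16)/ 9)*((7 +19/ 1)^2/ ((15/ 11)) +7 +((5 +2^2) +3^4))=8891/ 144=61.74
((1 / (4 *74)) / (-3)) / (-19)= 1 / 16872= 0.00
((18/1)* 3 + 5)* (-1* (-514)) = 30326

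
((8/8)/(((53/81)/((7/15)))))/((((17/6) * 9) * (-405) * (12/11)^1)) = -77/1216350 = -0.00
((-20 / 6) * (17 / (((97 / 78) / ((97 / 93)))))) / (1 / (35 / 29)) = -154700 / 2697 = -57.36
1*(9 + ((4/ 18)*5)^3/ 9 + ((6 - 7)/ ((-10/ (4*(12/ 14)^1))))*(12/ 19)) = 40877369/ 4363065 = 9.37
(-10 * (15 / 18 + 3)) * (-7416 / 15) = 18952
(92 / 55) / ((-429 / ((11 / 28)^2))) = -23 / 38220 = -0.00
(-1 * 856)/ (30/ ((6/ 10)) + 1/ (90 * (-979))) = -75422160/ 4405499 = -17.12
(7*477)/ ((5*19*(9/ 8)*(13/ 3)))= 8904/ 1235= 7.21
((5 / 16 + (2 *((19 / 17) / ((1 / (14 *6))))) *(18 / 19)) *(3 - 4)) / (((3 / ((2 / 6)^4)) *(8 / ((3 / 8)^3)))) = -48469 / 10027008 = -0.00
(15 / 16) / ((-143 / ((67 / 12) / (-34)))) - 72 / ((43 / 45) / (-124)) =125014870085 / 13380224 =9343.26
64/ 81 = 0.79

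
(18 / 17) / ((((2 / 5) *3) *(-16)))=-15 / 272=-0.06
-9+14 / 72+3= -209 / 36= -5.81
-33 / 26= -1.27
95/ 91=1.04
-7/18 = -0.39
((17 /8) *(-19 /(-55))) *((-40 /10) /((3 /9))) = -969 /110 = -8.81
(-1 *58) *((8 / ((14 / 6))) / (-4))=348 / 7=49.71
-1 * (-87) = 87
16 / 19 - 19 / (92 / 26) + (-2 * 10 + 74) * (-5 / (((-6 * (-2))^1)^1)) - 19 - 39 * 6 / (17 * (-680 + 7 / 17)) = -77424928 / 1682887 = -46.01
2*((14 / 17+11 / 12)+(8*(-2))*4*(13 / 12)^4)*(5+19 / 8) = -1755073 / 1377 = -1274.56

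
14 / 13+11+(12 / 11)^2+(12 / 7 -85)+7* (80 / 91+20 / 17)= -10413132 / 187187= -55.63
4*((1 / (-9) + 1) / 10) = 16 / 45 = 0.36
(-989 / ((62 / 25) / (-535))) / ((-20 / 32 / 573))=-195601867.74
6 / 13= 0.46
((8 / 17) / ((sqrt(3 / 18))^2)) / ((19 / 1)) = 48 / 323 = 0.15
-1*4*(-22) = 88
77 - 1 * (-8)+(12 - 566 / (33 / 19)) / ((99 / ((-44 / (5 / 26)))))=810.41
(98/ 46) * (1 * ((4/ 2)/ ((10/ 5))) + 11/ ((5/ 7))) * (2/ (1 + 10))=8036/ 1265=6.35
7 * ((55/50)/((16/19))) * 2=1463/80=18.29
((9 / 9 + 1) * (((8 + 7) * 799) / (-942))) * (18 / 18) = -25.45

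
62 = 62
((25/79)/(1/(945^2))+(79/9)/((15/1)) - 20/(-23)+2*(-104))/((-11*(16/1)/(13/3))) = -225128803601/32378940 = -6952.94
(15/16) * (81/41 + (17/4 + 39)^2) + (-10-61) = 17680559/10496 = 1684.50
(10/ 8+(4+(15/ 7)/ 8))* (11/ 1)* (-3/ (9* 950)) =-1133/ 53200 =-0.02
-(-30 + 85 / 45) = 253 / 9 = 28.11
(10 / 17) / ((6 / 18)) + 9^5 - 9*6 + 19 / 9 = 9026828 / 153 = 58998.88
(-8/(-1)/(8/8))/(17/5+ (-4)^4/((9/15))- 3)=0.02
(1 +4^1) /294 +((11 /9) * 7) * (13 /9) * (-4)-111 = -1273375 /7938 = -160.42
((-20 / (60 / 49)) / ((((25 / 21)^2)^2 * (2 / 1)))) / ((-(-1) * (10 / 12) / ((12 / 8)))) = -28588707 / 3906250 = -7.32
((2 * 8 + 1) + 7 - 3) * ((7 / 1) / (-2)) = -147 / 2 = -73.50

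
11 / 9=1.22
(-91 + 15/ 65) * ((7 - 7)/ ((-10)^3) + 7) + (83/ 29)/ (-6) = -1438319/ 2262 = -635.86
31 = 31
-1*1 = -1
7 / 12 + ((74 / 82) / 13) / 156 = 4045 / 6929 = 0.58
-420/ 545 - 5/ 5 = -193/ 109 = -1.77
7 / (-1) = -7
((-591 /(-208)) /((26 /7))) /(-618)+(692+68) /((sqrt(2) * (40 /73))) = -1379 /1114048+1387 * sqrt(2) /2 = 980.76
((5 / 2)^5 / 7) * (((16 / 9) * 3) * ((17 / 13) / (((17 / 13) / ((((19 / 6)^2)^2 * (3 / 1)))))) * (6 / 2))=407253125 / 6048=67336.83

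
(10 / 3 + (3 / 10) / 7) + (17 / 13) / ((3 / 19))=10609 / 910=11.66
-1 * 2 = -2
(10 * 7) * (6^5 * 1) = 544320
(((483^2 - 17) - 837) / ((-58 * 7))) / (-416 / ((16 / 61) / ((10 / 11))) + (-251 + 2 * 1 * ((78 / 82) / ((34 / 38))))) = 1755743 / 5185014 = 0.34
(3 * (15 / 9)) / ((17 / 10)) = 50 / 17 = 2.94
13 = 13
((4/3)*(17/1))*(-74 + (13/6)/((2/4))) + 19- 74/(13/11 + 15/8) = -3835637/2421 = -1584.32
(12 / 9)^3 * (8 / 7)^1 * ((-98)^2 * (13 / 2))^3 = 17793789355503616 / 27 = 659029235389022.81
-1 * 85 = -85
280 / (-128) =-35 / 16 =-2.19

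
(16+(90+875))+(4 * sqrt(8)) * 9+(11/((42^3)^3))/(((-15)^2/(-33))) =72 * sqrt(2)+29920847066724902279/30500353788710400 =1082.82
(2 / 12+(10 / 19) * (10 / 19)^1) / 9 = 961 / 19494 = 0.05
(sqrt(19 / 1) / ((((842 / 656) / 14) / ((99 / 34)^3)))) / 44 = 26.68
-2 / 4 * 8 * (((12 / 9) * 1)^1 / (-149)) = 16 / 447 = 0.04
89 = 89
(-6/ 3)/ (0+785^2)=-2/ 616225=-0.00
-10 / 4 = -5 / 2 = -2.50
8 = 8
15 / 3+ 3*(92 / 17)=361 / 17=21.24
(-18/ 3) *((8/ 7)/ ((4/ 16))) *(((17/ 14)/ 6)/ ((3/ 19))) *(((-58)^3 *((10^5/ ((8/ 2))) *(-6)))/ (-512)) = 98470587500/ 49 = 2009603826.53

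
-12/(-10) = 6/5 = 1.20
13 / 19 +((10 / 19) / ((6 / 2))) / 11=439 / 627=0.70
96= 96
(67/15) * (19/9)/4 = 1273/540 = 2.36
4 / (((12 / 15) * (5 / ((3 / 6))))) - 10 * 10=-99.50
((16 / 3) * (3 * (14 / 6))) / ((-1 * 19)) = -112 / 57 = -1.96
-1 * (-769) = 769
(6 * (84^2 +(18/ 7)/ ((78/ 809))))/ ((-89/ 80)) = -309371040/ 8099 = -38198.67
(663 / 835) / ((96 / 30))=663 / 2672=0.25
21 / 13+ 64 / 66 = 1109 / 429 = 2.59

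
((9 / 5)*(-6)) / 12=-9 / 10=-0.90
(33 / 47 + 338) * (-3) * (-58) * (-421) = -1166130426 / 47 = -24811285.66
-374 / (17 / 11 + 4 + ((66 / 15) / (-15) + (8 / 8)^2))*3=-462825 / 2579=-179.46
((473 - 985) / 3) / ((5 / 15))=-512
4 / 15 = 0.27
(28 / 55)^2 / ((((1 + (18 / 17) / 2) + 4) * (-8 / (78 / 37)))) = -64974 / 5260475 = -0.01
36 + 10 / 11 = 406 / 11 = 36.91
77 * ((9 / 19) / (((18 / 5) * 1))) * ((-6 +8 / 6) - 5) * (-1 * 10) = 55825 / 57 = 979.39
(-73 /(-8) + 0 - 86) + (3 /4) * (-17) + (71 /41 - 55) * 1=-46869 /328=-142.89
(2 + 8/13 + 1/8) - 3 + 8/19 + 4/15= 12689/29640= 0.43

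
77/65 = 1.18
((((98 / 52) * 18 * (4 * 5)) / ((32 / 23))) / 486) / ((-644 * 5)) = -7 / 22464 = -0.00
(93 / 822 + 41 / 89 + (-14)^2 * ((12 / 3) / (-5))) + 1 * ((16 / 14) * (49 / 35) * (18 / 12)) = -18756027 / 121930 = -153.83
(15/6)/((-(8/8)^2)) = -5/2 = -2.50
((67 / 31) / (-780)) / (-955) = 67 / 23091900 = 0.00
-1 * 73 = -73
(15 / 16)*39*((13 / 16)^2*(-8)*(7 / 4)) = -692055 / 2048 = -337.92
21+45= 66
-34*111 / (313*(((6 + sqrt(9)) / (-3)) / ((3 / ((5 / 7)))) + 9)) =-13209 / 9077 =-1.46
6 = 6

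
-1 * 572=-572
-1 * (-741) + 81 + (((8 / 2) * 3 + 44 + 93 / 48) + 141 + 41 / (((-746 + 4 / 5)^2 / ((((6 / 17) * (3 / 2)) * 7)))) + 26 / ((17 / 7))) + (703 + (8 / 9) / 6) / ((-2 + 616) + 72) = 37154140460621 / 35978762736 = 1032.67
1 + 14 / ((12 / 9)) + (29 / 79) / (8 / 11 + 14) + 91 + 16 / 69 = 15123439 / 147177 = 102.76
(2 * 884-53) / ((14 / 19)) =4655 / 2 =2327.50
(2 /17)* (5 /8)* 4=5 /17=0.29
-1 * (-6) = 6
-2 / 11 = -0.18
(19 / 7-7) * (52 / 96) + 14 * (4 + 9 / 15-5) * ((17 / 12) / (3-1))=-2641 / 420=-6.29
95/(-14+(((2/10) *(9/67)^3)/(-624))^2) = -9294779684629088000/1369757006155806551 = -6.79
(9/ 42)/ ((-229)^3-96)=-0.00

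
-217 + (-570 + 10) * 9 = -5257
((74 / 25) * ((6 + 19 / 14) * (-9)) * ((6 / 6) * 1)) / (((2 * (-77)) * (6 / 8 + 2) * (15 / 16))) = 365856 / 741125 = 0.49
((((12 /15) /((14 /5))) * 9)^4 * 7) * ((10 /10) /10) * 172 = 9027936 /1715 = 5264.10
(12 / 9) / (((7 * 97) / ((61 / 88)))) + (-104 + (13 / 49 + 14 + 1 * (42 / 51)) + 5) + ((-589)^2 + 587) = 1852766118191 / 5332866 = 347424.09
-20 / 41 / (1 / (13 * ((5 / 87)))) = -1300 / 3567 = -0.36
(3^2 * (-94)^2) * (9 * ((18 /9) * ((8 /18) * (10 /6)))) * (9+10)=20146080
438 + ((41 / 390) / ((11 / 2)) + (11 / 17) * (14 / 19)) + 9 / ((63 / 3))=438.92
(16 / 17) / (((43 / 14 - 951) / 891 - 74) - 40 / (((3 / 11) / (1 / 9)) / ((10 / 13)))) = -2594592 / 241490287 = -0.01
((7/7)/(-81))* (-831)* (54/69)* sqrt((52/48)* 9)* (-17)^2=80053* sqrt(39)/69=7245.37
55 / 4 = 13.75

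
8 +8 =16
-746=-746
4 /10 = 2 /5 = 0.40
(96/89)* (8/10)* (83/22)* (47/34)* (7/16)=163842/83215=1.97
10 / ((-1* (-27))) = 10 / 27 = 0.37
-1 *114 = -114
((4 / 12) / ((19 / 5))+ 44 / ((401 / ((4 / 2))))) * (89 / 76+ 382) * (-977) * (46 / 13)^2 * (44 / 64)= -387460044109061 / 391433744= -989848.35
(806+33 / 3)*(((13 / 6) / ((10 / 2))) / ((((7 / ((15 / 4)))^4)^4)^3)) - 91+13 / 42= -1582335009595396218880143629429961058803987286501267336789445390280248807 / 17447642531643981094948836931792693241065504175875363188714006764322816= -90.69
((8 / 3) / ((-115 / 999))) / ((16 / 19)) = -6327 / 230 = -27.51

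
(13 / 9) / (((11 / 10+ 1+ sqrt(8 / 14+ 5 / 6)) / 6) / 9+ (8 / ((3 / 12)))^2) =9057828780 / 6421547710631 - 3900*sqrt(2478) / 6421547710631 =0.00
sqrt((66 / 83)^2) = 66 / 83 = 0.80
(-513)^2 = 263169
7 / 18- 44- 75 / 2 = -730 / 9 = -81.11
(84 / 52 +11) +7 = 255 / 13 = 19.62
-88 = -88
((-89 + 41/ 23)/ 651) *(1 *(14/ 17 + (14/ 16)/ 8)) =-8555/ 68448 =-0.12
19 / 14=1.36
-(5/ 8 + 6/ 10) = -1.22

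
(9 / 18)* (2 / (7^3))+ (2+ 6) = 2745 / 343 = 8.00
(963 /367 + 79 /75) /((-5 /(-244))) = 24697192 /137625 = 179.45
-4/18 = -2/9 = -0.22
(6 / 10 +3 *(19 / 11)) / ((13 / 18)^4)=33382368 / 1570855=21.25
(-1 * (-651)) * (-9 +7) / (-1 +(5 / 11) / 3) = 3069 / 2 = 1534.50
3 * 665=1995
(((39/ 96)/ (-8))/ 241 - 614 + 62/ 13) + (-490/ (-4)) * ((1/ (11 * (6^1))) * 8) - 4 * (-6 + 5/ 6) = -15184871881/ 26467584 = -573.72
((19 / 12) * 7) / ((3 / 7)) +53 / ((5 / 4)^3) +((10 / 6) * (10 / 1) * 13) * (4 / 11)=6523357 / 49500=131.78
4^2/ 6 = 2.67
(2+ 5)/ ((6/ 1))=7/ 6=1.17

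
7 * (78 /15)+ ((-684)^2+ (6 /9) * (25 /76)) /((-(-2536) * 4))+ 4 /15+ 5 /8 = 96460289 /1156416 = 83.41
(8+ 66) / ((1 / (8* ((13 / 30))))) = 256.53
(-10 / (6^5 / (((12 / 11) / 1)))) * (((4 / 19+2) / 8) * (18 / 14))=-0.00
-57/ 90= -19/ 30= -0.63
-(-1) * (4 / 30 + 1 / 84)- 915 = -384239 / 420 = -914.85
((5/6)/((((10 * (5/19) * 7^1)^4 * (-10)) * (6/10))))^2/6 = 16983563041/70042332150000000000000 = 0.00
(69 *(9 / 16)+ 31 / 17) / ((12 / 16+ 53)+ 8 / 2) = 1579 / 2244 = 0.70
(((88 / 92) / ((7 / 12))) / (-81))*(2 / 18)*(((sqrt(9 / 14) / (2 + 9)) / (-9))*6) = 8*sqrt(14) / 273861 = 0.00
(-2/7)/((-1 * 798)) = 1/2793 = 0.00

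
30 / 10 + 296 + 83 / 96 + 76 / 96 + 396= 22293 / 32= 696.66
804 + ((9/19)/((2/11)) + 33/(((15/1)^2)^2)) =517236043/641250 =806.61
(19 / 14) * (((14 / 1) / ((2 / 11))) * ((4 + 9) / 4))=339.62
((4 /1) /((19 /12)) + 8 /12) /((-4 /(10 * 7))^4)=136556875 /456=299466.83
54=54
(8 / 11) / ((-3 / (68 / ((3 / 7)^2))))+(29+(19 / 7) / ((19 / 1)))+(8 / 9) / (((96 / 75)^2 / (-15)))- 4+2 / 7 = -19282553 / 266112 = -72.46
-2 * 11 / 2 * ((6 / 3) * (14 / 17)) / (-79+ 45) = 0.53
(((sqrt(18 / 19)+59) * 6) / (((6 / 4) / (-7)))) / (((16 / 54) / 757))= -8441307 / 2 - 429219 * sqrt(38) / 38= -4290282.02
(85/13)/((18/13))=85/18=4.72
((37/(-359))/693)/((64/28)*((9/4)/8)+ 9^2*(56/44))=-74/51615225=-0.00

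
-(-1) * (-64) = -64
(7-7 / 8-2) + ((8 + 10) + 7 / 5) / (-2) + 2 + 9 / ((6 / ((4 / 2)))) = -23 / 40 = -0.58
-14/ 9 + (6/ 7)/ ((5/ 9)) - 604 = -190264/ 315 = -604.01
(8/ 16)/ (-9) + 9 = 161/ 18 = 8.94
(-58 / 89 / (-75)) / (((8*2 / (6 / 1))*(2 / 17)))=0.03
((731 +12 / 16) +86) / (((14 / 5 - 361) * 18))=-16355 / 128952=-0.13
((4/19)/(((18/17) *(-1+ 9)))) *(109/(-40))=-1853/27360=-0.07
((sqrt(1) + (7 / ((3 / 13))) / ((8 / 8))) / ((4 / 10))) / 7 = 235 / 21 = 11.19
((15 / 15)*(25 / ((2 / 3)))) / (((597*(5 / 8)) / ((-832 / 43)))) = -16640 / 8557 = -1.94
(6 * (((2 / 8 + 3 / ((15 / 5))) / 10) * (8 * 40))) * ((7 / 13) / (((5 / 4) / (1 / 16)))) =6.46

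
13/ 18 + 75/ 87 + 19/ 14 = 5374/ 1827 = 2.94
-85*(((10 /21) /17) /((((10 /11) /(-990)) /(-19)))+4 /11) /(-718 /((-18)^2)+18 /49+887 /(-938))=144195986970 /8173847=17641.14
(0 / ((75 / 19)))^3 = 0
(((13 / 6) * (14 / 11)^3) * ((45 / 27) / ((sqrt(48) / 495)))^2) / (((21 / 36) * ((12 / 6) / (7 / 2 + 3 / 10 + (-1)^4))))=2866500 / 11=260590.91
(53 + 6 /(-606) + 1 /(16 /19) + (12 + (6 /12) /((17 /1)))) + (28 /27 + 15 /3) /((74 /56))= 1942402369 /27444528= 70.78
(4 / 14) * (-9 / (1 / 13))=-234 / 7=-33.43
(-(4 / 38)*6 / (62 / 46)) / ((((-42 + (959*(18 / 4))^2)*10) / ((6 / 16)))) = -69 / 73128269795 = -0.00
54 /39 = 18 /13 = 1.38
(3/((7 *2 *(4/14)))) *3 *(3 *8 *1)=54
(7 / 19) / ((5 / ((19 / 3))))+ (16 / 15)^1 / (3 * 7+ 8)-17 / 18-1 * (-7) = 17119 / 2610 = 6.56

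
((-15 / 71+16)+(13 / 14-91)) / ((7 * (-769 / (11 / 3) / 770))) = 44671385 / 1146579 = 38.96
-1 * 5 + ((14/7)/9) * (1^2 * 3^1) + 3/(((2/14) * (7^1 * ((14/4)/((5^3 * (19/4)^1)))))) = 21193/42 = 504.60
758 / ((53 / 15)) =11370 / 53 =214.53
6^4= 1296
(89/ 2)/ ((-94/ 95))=-8455/ 188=-44.97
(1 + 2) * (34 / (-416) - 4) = -2547 / 208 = -12.25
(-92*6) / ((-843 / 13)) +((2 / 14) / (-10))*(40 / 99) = 1656532 / 194733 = 8.51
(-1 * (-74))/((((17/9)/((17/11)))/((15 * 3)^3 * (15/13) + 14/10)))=4551754356/715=6366090.01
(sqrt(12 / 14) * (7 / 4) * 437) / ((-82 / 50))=-10925 * sqrt(42) / 164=-431.72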